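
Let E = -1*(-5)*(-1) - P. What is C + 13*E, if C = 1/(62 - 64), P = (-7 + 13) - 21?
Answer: 259/2 ≈ 129.50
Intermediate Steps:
P = -15 (P = 6 - 21 = -15)
E = 10 (E = -1*(-5)*(-1) - 1*(-15) = 5*(-1) + 15 = -5 + 15 = 10)
C = -½ (C = 1/(-2) = -½ ≈ -0.50000)
C + 13*E = -½ + 13*10 = -½ + 130 = 259/2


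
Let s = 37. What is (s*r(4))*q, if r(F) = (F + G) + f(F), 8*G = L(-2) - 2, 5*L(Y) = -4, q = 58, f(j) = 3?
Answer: 142709/10 ≈ 14271.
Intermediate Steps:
L(Y) = -4/5 (L(Y) = (1/5)*(-4) = -4/5)
G = -7/20 (G = (-4/5 - 2)/8 = (1/8)*(-14/5) = -7/20 ≈ -0.35000)
r(F) = 53/20 + F (r(F) = (F - 7/20) + 3 = (-7/20 + F) + 3 = 53/20 + F)
(s*r(4))*q = (37*(53/20 + 4))*58 = (37*(133/20))*58 = (4921/20)*58 = 142709/10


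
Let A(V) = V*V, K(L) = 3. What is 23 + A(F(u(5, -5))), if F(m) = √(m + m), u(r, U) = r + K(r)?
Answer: 39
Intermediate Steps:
u(r, U) = 3 + r (u(r, U) = r + 3 = 3 + r)
F(m) = √2*√m (F(m) = √(2*m) = √2*√m)
A(V) = V²
23 + A(F(u(5, -5))) = 23 + (√2*√(3 + 5))² = 23 + (√2*√8)² = 23 + (√2*(2*√2))² = 23 + 4² = 23 + 16 = 39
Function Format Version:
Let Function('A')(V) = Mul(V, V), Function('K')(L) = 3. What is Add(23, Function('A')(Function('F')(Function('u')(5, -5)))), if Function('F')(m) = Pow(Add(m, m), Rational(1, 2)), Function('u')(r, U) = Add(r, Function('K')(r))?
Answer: 39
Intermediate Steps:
Function('u')(r, U) = Add(3, r) (Function('u')(r, U) = Add(r, 3) = Add(3, r))
Function('F')(m) = Mul(Pow(2, Rational(1, 2)), Pow(m, Rational(1, 2))) (Function('F')(m) = Pow(Mul(2, m), Rational(1, 2)) = Mul(Pow(2, Rational(1, 2)), Pow(m, Rational(1, 2))))
Function('A')(V) = Pow(V, 2)
Add(23, Function('A')(Function('F')(Function('u')(5, -5)))) = Add(23, Pow(Mul(Pow(2, Rational(1, 2)), Pow(Add(3, 5), Rational(1, 2))), 2)) = Add(23, Pow(Mul(Pow(2, Rational(1, 2)), Pow(8, Rational(1, 2))), 2)) = Add(23, Pow(Mul(Pow(2, Rational(1, 2)), Mul(2, Pow(2, Rational(1, 2)))), 2)) = Add(23, Pow(4, 2)) = Add(23, 16) = 39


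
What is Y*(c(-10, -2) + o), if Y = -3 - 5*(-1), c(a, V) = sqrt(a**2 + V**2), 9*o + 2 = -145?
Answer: -98/3 + 4*sqrt(26) ≈ -12.271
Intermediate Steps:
o = -49/3 (o = -2/9 + (1/9)*(-145) = -2/9 - 145/9 = -49/3 ≈ -16.333)
c(a, V) = sqrt(V**2 + a**2)
Y = 2 (Y = -3 + 5 = 2)
Y*(c(-10, -2) + o) = 2*(sqrt((-2)**2 + (-10)**2) - 49/3) = 2*(sqrt(4 + 100) - 49/3) = 2*(sqrt(104) - 49/3) = 2*(2*sqrt(26) - 49/3) = 2*(-49/3 + 2*sqrt(26)) = -98/3 + 4*sqrt(26)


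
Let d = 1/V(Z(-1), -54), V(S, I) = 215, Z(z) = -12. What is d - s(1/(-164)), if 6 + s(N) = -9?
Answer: 3226/215 ≈ 15.005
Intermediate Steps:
s(N) = -15 (s(N) = -6 - 9 = -15)
d = 1/215 ≈ 0.0046512
d - s(1/(-164)) = 1/215 - 1*(-15) = 1/215 + 15 = 3226/215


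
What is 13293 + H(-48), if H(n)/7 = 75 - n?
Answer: 14154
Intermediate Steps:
H(n) = 525 - 7*n (H(n) = 7*(75 - n) = 525 - 7*n)
13293 + H(-48) = 13293 + (525 - 7*(-48)) = 13293 + (525 + 336) = 13293 + 861 = 14154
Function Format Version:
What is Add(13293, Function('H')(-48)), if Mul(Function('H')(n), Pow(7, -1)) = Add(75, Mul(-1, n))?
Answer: 14154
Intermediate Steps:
Function('H')(n) = Add(525, Mul(-7, n)) (Function('H')(n) = Mul(7, Add(75, Mul(-1, n))) = Add(525, Mul(-7, n)))
Add(13293, Function('H')(-48)) = Add(13293, Add(525, Mul(-7, -48))) = Add(13293, Add(525, 336)) = Add(13293, 861) = 14154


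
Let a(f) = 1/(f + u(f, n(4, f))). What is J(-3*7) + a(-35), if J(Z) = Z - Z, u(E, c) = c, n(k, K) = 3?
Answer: -1/32 ≈ -0.031250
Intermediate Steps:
J(Z) = 0
a(f) = 1/(3 + f) (a(f) = 1/(f + 3) = 1/(3 + f))
J(-3*7) + a(-35) = 0 + 1/(3 - 35) = 0 + 1/(-32) = 0 - 1/32 = -1/32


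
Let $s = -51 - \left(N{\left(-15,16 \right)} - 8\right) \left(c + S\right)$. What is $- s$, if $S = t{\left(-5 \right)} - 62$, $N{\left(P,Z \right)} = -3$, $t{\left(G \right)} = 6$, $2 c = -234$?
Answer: $1954$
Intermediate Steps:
$c = -117$ ($c = \frac{1}{2} \left(-234\right) = -117$)
$S = -56$ ($S = 6 - 62 = -56$)
$s = -1954$ ($s = -51 - \left(-3 - 8\right) \left(-117 - 56\right) = -51 - \left(-11\right) \left(-173\right) = -51 - 1903 = -1954$)
$- s = \left(-1\right) \left(-1954\right) = 1954$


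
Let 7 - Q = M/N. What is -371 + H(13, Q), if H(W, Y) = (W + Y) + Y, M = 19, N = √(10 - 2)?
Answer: -344 - 19*√2/2 ≈ -357.44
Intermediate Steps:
N = 2*√2 (N = √8 = 2*√2 ≈ 2.8284)
Q = 7 - 19*√2/4 (Q = 7 - 19/(2*√2) = 7 - 19*√2/4 ≈ 0.28249)
H(W, Y) = W + 2*Y
-371 + H(13, Q) = -371 + (13 + 2*(7 - 19*√2/4)) = -371 + (13 + (14 - 19*√2/2)) = -371 + (27 - 19*√2/2) = -344 - 19*√2/2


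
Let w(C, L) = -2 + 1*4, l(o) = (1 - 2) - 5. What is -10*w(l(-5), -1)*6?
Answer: -120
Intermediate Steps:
l(o) = -6 (l(o) = -1 - 5 = -6)
w(C, L) = 2 (w(C, L) = -2 + 4 = 2)
-10*w(l(-5), -1)*6 = -10*2*6 = -20*6 = -120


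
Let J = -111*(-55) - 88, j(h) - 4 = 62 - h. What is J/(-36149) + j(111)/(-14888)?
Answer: -87954391/538186312 ≈ -0.16343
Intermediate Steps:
j(h) = 66 - h (j(h) = 4 + (62 - h) = 66 - h)
J = 6017 (J = 6105 - 88 = 6017)
J/(-36149) + j(111)/(-14888) = 6017/(-36149) + (66 - 1*111)/(-14888) = 6017*(-1/36149) + (66 - 111)*(-1/14888) = -6017/36149 - 45*(-1/14888) = -6017/36149 + 45/14888 = -87954391/538186312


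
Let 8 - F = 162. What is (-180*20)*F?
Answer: 554400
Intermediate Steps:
F = -154 (F = 8 - 1*162 = 8 - 162 = -154)
(-180*20)*F = -180*20*(-154) = -3600*(-154) = 554400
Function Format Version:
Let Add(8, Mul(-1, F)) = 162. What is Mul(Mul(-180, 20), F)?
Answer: 554400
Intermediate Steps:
F = -154 (F = Add(8, Mul(-1, 162)) = Add(8, -162) = -154)
Mul(Mul(-180, 20), F) = Mul(Mul(-180, 20), -154) = Mul(-3600, -154) = 554400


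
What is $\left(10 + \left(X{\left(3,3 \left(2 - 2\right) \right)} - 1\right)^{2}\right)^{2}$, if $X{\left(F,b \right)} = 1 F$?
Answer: $196$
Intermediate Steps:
$X{\left(F,b \right)} = F$
$\left(10 + \left(X{\left(3,3 \left(2 - 2\right) \right)} - 1\right)^{2}\right)^{2} = \left(10 + \left(3 - 1\right)^{2}\right)^{2} = \left(10 + 2^{2}\right)^{2} = \left(10 + 4\right)^{2} = 14^{2} = 196$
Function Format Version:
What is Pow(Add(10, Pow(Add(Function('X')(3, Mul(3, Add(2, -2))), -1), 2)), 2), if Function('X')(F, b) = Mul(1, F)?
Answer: 196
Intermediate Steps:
Function('X')(F, b) = F
Pow(Add(10, Pow(Add(Function('X')(3, Mul(3, Add(2, -2))), -1), 2)), 2) = Pow(Add(10, Pow(Add(3, -1), 2)), 2) = Pow(Add(10, Pow(2, 2)), 2) = Pow(Add(10, 4), 2) = Pow(14, 2) = 196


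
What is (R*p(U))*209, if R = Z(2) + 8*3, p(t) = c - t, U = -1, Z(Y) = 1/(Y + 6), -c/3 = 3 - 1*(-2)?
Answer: -282359/4 ≈ -70590.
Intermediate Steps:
c = -15 (c = -3*(3 - 1*(-2)) = -3*(3 + 2) = -3*5 = -15)
Z(Y) = 1/(6 + Y)
p(t) = -15 - t
R = 193/8 (R = 1/(6 + 2) + 8*3 = 1/8 + 24 = ⅛ + 24 = 193/8 ≈ 24.125)
(R*p(U))*209 = (193*(-15 - 1*(-1))/8)*209 = (193*(-15 + 1)/8)*209 = ((193/8)*(-14))*209 = -1351/4*209 = -282359/4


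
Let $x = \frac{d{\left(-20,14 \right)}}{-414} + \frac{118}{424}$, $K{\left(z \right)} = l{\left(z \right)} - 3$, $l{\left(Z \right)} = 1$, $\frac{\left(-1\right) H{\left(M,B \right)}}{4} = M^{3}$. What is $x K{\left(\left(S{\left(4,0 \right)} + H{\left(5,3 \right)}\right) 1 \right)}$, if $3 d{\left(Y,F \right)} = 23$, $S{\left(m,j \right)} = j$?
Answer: $- \frac{1487}{2862} \approx -0.51957$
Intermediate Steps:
$d{\left(Y,F \right)} = \frac{23}{3}$ ($d{\left(Y,F \right)} = \frac{1}{3} \cdot 23 = \frac{23}{3}$)
$H{\left(M,B \right)} = - 4 M^{3}$
$K{\left(z \right)} = -2$ ($K{\left(z \right)} = 1 - 3 = -2$)
$x = \frac{1487}{5724}$ ($x = \frac{23}{3 \left(-414\right)} + \frac{118}{424} = \frac{23}{3} \left(- \frac{1}{414}\right) + 118 \cdot \frac{1}{424} = - \frac{1}{54} + \frac{59}{212} = \frac{1487}{5724} \approx 0.25978$)
$x K{\left(\left(S{\left(4,0 \right)} + H{\left(5,3 \right)}\right) 1 \right)} = \frac{1487}{5724} \left(-2\right) = - \frac{1487}{2862}$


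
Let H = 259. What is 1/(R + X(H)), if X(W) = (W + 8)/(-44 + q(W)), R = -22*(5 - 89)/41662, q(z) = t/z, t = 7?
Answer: -33892037/204286101 ≈ -0.16590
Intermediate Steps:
q(z) = 7/z
R = 924/20831 (R = -22*(-84)*(1/41662) = 1848*(1/41662) = 924/20831 ≈ 0.044357)
X(W) = (8 + W)/(-44 + 7/W) (X(W) = (W + 8)/(-44 + 7/W) = (8 + W)/(-44 + 7/W))
1/(R + X(H)) = 1/(924/20831 - 1*259*(8 + 259)/(-7 + 44*259)) = 1/(924/20831 - 1*259*267/(-7 + 11396)) = 1/(924/20831 - 1*259*267/11389) = 1/(924/20831 - 1*259*1/11389*267) = 1/(924/20831 - 9879/1627) = 1/(-204286101/33892037) = -33892037/204286101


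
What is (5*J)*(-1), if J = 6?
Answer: -30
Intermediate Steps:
(5*J)*(-1) = (5*6)*(-1) = 30*(-1) = -30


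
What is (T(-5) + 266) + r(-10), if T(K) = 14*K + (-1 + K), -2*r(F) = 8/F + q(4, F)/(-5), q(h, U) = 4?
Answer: 954/5 ≈ 190.80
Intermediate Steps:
r(F) = ⅖ - 4/F (r(F) = -(8/F + 4/(-5))/2 = -(8/F + 4*(-⅕))/2 = -(8/F - ⅘)/2 = -(-⅘ + 8/F)/2 = ⅖ - 4/F)
T(K) = -1 + 15*K
(T(-5) + 266) + r(-10) = ((-1 + 15*(-5)) + 266) + (⅖ - 4/(-10)) = ((-1 - 75) + 266) + (⅖ - 4*(-⅒)) = (-76 + 266) + (⅖ + ⅖) = 190 + ⅘ = 954/5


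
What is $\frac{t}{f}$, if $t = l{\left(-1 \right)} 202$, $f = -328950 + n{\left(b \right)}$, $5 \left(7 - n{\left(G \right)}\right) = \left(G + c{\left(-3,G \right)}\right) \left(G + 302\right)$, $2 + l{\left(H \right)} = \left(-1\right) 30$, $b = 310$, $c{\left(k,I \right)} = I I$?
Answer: $\frac{6464}{12129527} \approx 0.00053291$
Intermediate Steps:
$c{\left(k,I \right)} = I^{2}$
$l{\left(H \right)} = -32$ ($l{\left(H \right)} = -2 - 30 = -32$)
$n{\left(G \right)} = 7 - \frac{\left(302 + G\right) \left(G + G^{2}\right)}{5}$ ($n{\left(G \right)} = 7 - \frac{\left(G + G^{2}\right) \left(G + 302\right)}{5} = 7 - \frac{\left(G + G^{2}\right) \left(302 + G\right)}{5} = 7 - \frac{\left(302 + G\right) \left(G + G^{2}\right)}{5}$)
$f = -12129527$ ($f = -328950 - \left(18717 + 5823660 + 5958200\right) = -328950 - 11800577 = -12129527$)
$t = -6464$ ($t = \left(-32\right) 202 = -6464$)
$\frac{t}{f} = - \frac{6464}{-12129527} = \left(-6464\right) \left(- \frac{1}{12129527}\right) = \frac{6464}{12129527}$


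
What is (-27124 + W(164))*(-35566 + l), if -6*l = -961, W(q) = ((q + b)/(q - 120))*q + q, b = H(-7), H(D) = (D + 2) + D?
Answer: 10279304780/11 ≈ 9.3448e+8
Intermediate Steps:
H(D) = 2 + 2*D (H(D) = (2 + D) + D = 2 + 2*D)
b = -12 (b = 2 + 2*(-7) = 2 - 14 = -12)
W(q) = q + q*(-12 + q)/(-120 + q) (W(q) = ((q - 12)/(q - 120))*q + q = ((-12 + q)/(-120 + q))*q + q = q*(-12 + q)/(-120 + q) + q = q + q*(-12 + q)/(-120 + q))
l = 961/6 (l = -1/6*(-961) = 961/6 ≈ 160.17)
(-27124 + W(164))*(-35566 + l) = (-27124 + 2*164*(-66 + 164)/(-120 + 164))*(-35566 + 961/6) = (-27124 + 2*164*98/44)*(-212435/6) = (-27124 + 2*164*(1/44)*98)*(-212435/6) = (-27124 + 8036/11)*(-212435/6) = -290328/11*(-212435/6) = 10279304780/11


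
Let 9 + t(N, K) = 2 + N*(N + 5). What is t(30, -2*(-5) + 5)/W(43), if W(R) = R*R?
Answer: 1043/1849 ≈ 0.56409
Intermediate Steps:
W(R) = R²
t(N, K) = -7 + N*(5 + N) (t(N, K) = -9 + (2 + N*(N + 5)) = -9 + (2 + N*(5 + N)) = -7 + N*(5 + N))
t(30, -2*(-5) + 5)/W(43) = (-7 + 30² + 5*30)/(43²) = (-7 + 900 + 150)/1849 = 1043*(1/1849) = 1043/1849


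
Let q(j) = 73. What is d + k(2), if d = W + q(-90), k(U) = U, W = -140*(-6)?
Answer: 915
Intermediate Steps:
W = 840
d = 913 (d = 840 + 73 = 913)
d + k(2) = 913 + 2 = 915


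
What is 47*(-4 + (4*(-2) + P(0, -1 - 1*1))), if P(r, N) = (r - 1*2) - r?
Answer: -658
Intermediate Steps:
P(r, N) = -2 (P(r, N) = (r - 2) - r = (-2 + r) - r = -2)
47*(-4 + (4*(-2) + P(0, -1 - 1*1))) = 47*(-4 + (4*(-2) - 2)) = 47*(-4 + (-8 - 2)) = 47*(-4 - 10) = 47*(-14) = -658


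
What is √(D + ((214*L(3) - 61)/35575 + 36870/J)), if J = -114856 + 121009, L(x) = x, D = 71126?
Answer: √15147682774670171663/14592865 ≈ 266.71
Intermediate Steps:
J = 6153
√(D + ((214*L(3) - 61)/35575 + 36870/J)) = √(71126 + ((214*3 - 61)/35575 + 36870/6153)) = √(71126 + ((642 - 61)*(1/35575) + 36870*(1/6153))) = √(71126 + (581*(1/35575) + 12290/2051)) = √(71126 + (581/35575 + 12290/2051)) = √(71126 + 438408381/72964325) = √(5190098988331/72964325) = √15147682774670171663/14592865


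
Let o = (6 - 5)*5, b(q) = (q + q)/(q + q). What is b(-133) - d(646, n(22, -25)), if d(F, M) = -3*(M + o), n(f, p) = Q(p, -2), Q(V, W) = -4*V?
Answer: 316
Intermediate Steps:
b(q) = 1 (b(q) = (2*q)/((2*q)) = (2*q)*(1/(2*q)) = 1)
o = 5 (o = 1*5 = 5)
n(f, p) = -4*p
d(F, M) = -15 - 3*M (d(F, M) = -3*(M + 5) = -3*(5 + M) = -15 - 3*M)
b(-133) - d(646, n(22, -25)) = 1 - (-15 - (-12)*(-25)) = 1 - (-15 - 3*100) = 1 - (-15 - 300) = 1 - 1*(-315) = 1 + 315 = 316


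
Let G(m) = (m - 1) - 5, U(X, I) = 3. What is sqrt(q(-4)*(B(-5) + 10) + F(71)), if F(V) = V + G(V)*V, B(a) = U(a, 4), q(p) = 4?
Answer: sqrt(4738) ≈ 68.833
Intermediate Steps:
G(m) = -6 + m (G(m) = (-1 + m) - 5 = -6 + m)
B(a) = 3
F(V) = V + V*(-6 + V) (F(V) = V + (-6 + V)*V = V + V*(-6 + V))
sqrt(q(-4)*(B(-5) + 10) + F(71)) = sqrt(4*(3 + 10) + 71*(-5 + 71)) = sqrt(4*13 + 71*66) = sqrt(52 + 4686) = sqrt(4738)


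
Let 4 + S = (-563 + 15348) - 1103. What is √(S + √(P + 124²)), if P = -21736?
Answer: √(13678 + 2*I*√1590) ≈ 116.95 + 0.3409*I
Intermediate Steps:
S = 13678 (S = -4 + ((-563 + 15348) - 1103) = -4 + (14785 - 1103) = -4 + 13682 = 13678)
√(S + √(P + 124²)) = √(13678 + √(-21736 + 124²)) = √(13678 + √(-21736 + 15376)) = √(13678 + √(-6360)) = √(13678 + 2*I*√1590)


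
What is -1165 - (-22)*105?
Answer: 1145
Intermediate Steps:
-1165 - (-22)*105 = -1165 - 1*(-2310) = -1165 + 2310 = 1145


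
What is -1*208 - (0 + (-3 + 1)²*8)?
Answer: -240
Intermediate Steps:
-1*208 - (0 + (-3 + 1)²*8) = -208 - (0 + (-2)²*8) = -208 - (0 + 4*8) = -208 - (0 + 32) = -208 - 1*32 = -208 - 32 = -240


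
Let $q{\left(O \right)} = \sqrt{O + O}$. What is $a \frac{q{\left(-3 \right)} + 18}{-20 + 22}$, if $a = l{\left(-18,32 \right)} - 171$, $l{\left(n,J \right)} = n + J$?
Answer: $-1413 - \frac{157 i \sqrt{6}}{2} \approx -1413.0 - 192.28 i$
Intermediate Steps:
$q{\left(O \right)} = \sqrt{2} \sqrt{O}$ ($q{\left(O \right)} = \sqrt{2 O} = \sqrt{2} \sqrt{O}$)
$l{\left(n,J \right)} = J + n$
$a = -157$ ($a = \left(32 - 18\right) - 171 = 14 - 171 = -157$)
$a \frac{q{\left(-3 \right)} + 18}{-20 + 22} = - 157 \frac{\sqrt{2} \sqrt{-3} + 18}{-20 + 22} = - 157 \frac{\sqrt{2} i \sqrt{3} + 18}{2} = - 157 \left(i \sqrt{6} + 18\right) \frac{1}{2} = - 157 \left(18 + i \sqrt{6}\right) \frac{1}{2} = - 157 \left(9 + \frac{i \sqrt{6}}{2}\right) = -1413 - \frac{157 i \sqrt{6}}{2}$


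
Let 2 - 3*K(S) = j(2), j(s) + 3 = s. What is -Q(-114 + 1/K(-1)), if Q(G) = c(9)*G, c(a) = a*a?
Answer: 9153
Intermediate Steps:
j(s) = -3 + s
c(a) = a²
K(S) = 1 (K(S) = ⅔ - (-3 + 2)/3 = ⅔ - ⅓*(-1) = ⅔ + ⅓ = 1)
Q(G) = 81*G (Q(G) = 9²*G = 81*G)
-Q(-114 + 1/K(-1)) = -81*(-114 + 1/1) = -81*(-114 + 1) = -81*(-113) = -1*(-9153) = 9153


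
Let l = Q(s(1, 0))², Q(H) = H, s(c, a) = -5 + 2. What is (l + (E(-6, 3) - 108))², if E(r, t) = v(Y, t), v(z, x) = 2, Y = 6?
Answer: 9409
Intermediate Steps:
s(c, a) = -3
E(r, t) = 2
l = 9 (l = (-3)² = 9)
(l + (E(-6, 3) - 108))² = (9 + (2 - 108))² = (9 - 106)² = (-97)² = 9409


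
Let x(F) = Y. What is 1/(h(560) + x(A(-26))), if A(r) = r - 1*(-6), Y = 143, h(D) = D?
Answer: 1/703 ≈ 0.0014225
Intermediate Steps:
A(r) = 6 + r (A(r) = r + 6 = 6 + r)
x(F) = 143
1/(h(560) + x(A(-26))) = 1/(560 + 143) = 1/703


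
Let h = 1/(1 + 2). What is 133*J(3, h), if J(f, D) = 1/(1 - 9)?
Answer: -133/8 ≈ -16.625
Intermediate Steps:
h = ⅓ (h = 1/3 = ⅓ ≈ 0.33333)
J(f, D) = -⅛ (J(f, D) = 1/(-8) = -⅛)
133*J(3, h) = 133*(-⅛) = -133/8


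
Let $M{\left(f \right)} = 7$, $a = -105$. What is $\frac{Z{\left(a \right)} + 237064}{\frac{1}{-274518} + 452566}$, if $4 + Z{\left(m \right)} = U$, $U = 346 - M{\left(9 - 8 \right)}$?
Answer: $\frac{65170298682}{124237513187} \approx 0.52456$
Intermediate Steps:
$U = 339$ ($U = 346 - 7 = 339$)
$Z{\left(m \right)} = 335$ ($Z{\left(m \right)} = -4 + 339 = 335$)
$\frac{Z{\left(a \right)} + 237064}{\frac{1}{-274518} + 452566} = \frac{335 + 237064}{\frac{1}{-274518} + 452566} = \frac{237399}{- \frac{1}{274518} + 452566} = \frac{237399}{\frac{124237513187}{274518}} = 237399 \cdot \frac{274518}{124237513187} = \frac{65170298682}{124237513187}$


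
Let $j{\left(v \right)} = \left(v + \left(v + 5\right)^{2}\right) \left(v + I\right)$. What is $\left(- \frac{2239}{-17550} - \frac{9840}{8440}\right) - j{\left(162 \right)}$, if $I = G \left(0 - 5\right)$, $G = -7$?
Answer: $- \frac{20463232188221}{3703050} \approx -5.526 \cdot 10^{6}$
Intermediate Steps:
$I = 35$ ($I = - 7 \left(0 - 5\right) = \left(-7\right) \left(-5\right) = 35$)
$j{\left(v \right)} = \left(35 + v\right) \left(v + \left(5 + v\right)^{2}\right)$ ($j{\left(v \right)} = \left(v + \left(v + 5\right)^{2}\right) \left(v + 35\right) = \left(v + \left(5 + v\right)^{2}\right) \left(35 + v\right) = \left(35 + v\right) \left(v + \left(5 + v\right)^{2}\right)$)
$\left(- \frac{2239}{-17550} - \frac{9840}{8440}\right) - j{\left(162 \right)} = \left(- \frac{2239}{-17550} - \frac{9840}{8440}\right) - \left(875 + 162^{3} + 46 \cdot 162^{2} + 410 \cdot 162\right) = \left(\left(-2239\right) \left(- \frac{1}{17550}\right) - \frac{246}{211}\right) - \left(875 + 4251528 + 46 \cdot 26244 + 66420\right) = \left(\frac{2239}{17550} - \frac{246}{211}\right) - \left(875 + 4251528 + 1207224 + 66420\right) = - \frac{3844871}{3703050} - 5526047 = - \frac{20463232188221}{3703050}$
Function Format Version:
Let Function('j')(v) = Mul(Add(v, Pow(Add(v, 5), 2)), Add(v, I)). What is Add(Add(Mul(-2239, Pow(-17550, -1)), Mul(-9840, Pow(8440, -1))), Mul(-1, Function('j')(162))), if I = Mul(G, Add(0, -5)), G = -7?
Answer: Rational(-20463232188221, 3703050) ≈ -5.5260e+6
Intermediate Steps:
I = 35 (I = Mul(-7, Add(0, -5)) = Mul(-7, -5) = 35)
Function('j')(v) = Mul(Add(35, v), Add(v, Pow(Add(5, v), 2))) (Function('j')(v) = Mul(Add(v, Pow(Add(v, 5), 2)), Add(v, 35)) = Mul(Add(v, Pow(Add(5, v), 2)), Add(35, v)) = Mul(Add(35, v), Add(v, Pow(Add(5, v), 2))))
Add(Add(Mul(-2239, Pow(-17550, -1)), Mul(-9840, Pow(8440, -1))), Mul(-1, Function('j')(162))) = Add(Add(Mul(-2239, Pow(-17550, -1)), Mul(-9840, Pow(8440, -1))), Mul(-1, Add(875, Pow(162, 3), Mul(46, Pow(162, 2)), Mul(410, 162)))) = Add(Add(Mul(-2239, Rational(-1, 17550)), Mul(-9840, Rational(1, 8440))), Mul(-1, Add(875, 4251528, Mul(46, 26244), 66420))) = Add(Add(Rational(2239, 17550), Rational(-246, 211)), Mul(-1, Add(875, 4251528, 1207224, 66420))) = Add(Rational(-3844871, 3703050), Mul(-1, 5526047)) = Add(Rational(-3844871, 3703050), -5526047) = Rational(-20463232188221, 3703050)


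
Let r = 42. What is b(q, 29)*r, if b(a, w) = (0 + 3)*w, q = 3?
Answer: 3654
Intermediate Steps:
b(a, w) = 3*w
b(q, 29)*r = (3*29)*42 = 87*42 = 3654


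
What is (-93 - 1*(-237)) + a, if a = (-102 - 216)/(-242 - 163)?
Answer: 19546/135 ≈ 144.79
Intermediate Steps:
a = 106/135 (a = -318/(-405) = -318*(-1/405) = 106/135 ≈ 0.78518)
(-93 - 1*(-237)) + a = (-93 - 1*(-237)) + 106/135 = (-93 + 237) + 106/135 = 144 + 106/135 = 19546/135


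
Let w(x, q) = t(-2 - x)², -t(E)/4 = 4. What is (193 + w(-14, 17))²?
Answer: 201601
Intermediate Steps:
t(E) = -16 (t(E) = -4*4 = -16)
w(x, q) = 256 (w(x, q) = (-16)² = 256)
(193 + w(-14, 17))² = (193 + 256)² = 449² = 201601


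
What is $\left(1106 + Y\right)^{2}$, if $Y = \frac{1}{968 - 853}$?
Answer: $\frac{16177550481}{13225} \approx 1.2233 \cdot 10^{6}$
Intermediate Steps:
$Y = \frac{1}{115} \approx 0.0086956$
$\left(1106 + Y\right)^{2} = \left(1106 + \frac{1}{115}\right)^{2} = \left(\frac{127191}{115}\right)^{2} = \frac{16177550481}{13225}$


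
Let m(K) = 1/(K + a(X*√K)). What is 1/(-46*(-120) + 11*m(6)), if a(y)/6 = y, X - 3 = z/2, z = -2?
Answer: 4570494/25228762439 - 132*√6/25228762439 ≈ 0.00018115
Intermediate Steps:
X = 2 (X = 3 - 2/2 = 3 - 2*½ = 3 - 1 = 2)
a(y) = 6*y
m(K) = 1/(K + 12*√K) (m(K) = 1/(K + 6*(2*√K)) = 1/(K + 12*√K))
1/(-46*(-120) + 11*m(6)) = 1/(-46*(-120) + 11/(6 + 12*√6)) = 1/(5520 + 11/(6 + 12*√6))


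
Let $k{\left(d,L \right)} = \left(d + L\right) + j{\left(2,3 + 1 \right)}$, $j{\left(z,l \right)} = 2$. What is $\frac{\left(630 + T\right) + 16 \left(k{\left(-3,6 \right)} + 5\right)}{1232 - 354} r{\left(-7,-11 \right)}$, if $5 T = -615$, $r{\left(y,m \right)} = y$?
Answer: $- \frac{4669}{878} \approx -5.3178$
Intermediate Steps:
$T = -123$ ($T = \frac{1}{5} \left(-615\right) = -123$)
$k{\left(d,L \right)} = 2 + L + d$ ($k{\left(d,L \right)} = \left(d + L\right) + 2 = \left(L + d\right) + 2 = 2 + L + d$)
$\frac{\left(630 + T\right) + 16 \left(k{\left(-3,6 \right)} + 5\right)}{1232 - 354} r{\left(-7,-11 \right)} = \frac{\left(630 - 123\right) + 16 \left(\left(2 + 6 - 3\right) + 5\right)}{1232 - 354} \left(-7\right) = \frac{507 + 16 \left(5 + 5\right)}{878} \left(-7\right) = \left(507 + 16 \cdot 10\right) \frac{1}{878} \left(-7\right) = \left(507 + 160\right) \frac{1}{878} \left(-7\right) = 667 \cdot \frac{1}{878} \left(-7\right) = \frac{667}{878} \left(-7\right) = - \frac{4669}{878}$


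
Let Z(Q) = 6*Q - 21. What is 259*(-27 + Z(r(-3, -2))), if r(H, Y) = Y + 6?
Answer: -6216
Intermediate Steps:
r(H, Y) = 6 + Y
Z(Q) = -21 + 6*Q
259*(-27 + Z(r(-3, -2))) = 259*(-27 + (-21 + 6*(6 - 2))) = 259*(-27 + (-21 + 6*4)) = 259*(-27 + (-21 + 24)) = 259*(-27 + 3) = 259*(-24) = -6216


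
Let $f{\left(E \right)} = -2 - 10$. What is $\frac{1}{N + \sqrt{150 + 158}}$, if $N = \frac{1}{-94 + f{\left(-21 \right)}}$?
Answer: $\frac{106}{3460687} + \frac{22472 \sqrt{77}}{3460687} \approx 0.057011$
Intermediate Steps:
$f{\left(E \right)} = -12$
$N = - \frac{1}{106}$ ($N = \frac{1}{-94 - 12} = \frac{1}{-106} = - \frac{1}{106} \approx -0.009434$)
$\frac{1}{N + \sqrt{150 + 158}} = \frac{1}{- \frac{1}{106} + \sqrt{150 + 158}} = \frac{1}{- \frac{1}{106} + \sqrt{308}} = \frac{1}{- \frac{1}{106} + 2 \sqrt{77}}$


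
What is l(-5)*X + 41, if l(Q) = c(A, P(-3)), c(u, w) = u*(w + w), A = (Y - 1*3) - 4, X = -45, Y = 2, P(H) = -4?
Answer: -1759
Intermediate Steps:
A = -5 (A = (2 - 1*3) - 4 = (2 - 3) - 4 = -1 - 4 = -5)
c(u, w) = 2*u*w (c(u, w) = u*(2*w) = 2*u*w)
l(Q) = 40 (l(Q) = 2*(-5)*(-4) = 40)
l(-5)*X + 41 = 40*(-45) + 41 = -1800 + 41 = -1759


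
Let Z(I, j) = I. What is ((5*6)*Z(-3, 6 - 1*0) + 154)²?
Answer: 4096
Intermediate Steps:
((5*6)*Z(-3, 6 - 1*0) + 154)² = ((5*6)*(-3) + 154)² = (30*(-3) + 154)² = (-90 + 154)² = 64² = 4096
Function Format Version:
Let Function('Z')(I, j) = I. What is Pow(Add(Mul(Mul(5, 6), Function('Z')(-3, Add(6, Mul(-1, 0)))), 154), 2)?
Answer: 4096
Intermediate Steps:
Pow(Add(Mul(Mul(5, 6), Function('Z')(-3, Add(6, Mul(-1, 0)))), 154), 2) = Pow(Add(Mul(Mul(5, 6), -3), 154), 2) = Pow(Add(Mul(30, -3), 154), 2) = Pow(Add(-90, 154), 2) = Pow(64, 2) = 4096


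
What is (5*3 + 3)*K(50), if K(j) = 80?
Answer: 1440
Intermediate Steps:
(5*3 + 3)*K(50) = (5*3 + 3)*80 = (15 + 3)*80 = 18*80 = 1440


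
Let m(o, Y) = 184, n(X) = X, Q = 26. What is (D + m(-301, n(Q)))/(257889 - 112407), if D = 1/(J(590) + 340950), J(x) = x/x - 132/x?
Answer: 18506808431/14632649245878 ≈ 0.0012648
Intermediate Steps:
J(x) = 1 - 132/x
D = 295/100580479 (D = 1/((-132 + 590)/590 + 340950) = 1/((1/590)*458 + 340950) = 1/(229/295 + 340950) = 1/(100580479/295) = 295/100580479 ≈ 2.9330e-6)
(D + m(-301, n(Q)))/(257889 - 112407) = (295/100580479 + 184)/(257889 - 112407) = (18506808431/100580479)/145482 = (18506808431/100580479)*(1/145482) = 18506808431/14632649245878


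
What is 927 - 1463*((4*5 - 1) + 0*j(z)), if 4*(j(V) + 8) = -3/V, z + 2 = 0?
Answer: -26870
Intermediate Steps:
z = -2 (z = -2 + 0 = -2)
j(V) = -8 - 3/(4*V) (j(V) = -8 + (-3/V)/4 = -8 - 3/(4*V))
927 - 1463*((4*5 - 1) + 0*j(z)) = 927 - 1463*((4*5 - 1) + 0*(-8 - 3/4/(-2))) = 927 - 1463*((20 - 1) + 0*(-8 - 3/4*(-1/2))) = 927 - 1463*(19 + 0*(-8 + 3/8)) = 927 - 1463*(19 + 0*(-61/8)) = 927 - 1463*(19 + 0) = 927 - 1463*19 = 927 - 27797 = -26870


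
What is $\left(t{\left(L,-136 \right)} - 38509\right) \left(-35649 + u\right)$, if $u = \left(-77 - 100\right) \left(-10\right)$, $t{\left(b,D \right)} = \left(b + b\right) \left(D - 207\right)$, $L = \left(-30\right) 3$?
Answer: $-787043049$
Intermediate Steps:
$L = -90$
$t{\left(b,D \right)} = 2 b \left(-207 + D\right)$
$u = 1770$ ($u = \left(-177\right) \left(-10\right) = 1770$)
$\left(t{\left(L,-136 \right)} - 38509\right) \left(-35649 + u\right) = \left(2 \left(-90\right) \left(-207 - 136\right) - 38509\right) \left(-35649 + 1770\right) = \left(2 \left(-90\right) \left(-343\right) - 38509\right) \left(-33879\right) = \left(61740 - 38509\right) \left(-33879\right) = 23231 \left(-33879\right) = -787043049$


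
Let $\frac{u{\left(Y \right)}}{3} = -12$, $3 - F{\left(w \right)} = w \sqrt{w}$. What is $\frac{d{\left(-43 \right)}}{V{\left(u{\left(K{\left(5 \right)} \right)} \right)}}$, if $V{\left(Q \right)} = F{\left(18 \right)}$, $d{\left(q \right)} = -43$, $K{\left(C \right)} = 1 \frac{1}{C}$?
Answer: $\frac{43}{1941} + \frac{258 \sqrt{2}}{647} \approx 0.58609$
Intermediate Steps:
$K{\left(C \right)} = \frac{1}{C}$
$F{\left(w \right)} = 3 - w^{\frac{3}{2}}$ ($F{\left(w \right)} = 3 - w \sqrt{w} = 3 - w^{\frac{3}{2}}$)
$u{\left(Y \right)} = -36$ ($u{\left(Y \right)} = 3 \left(-12\right) = -36$)
$V{\left(Q \right)} = 3 - 54 \sqrt{2}$ ($V{\left(Q \right)} = 3 - 18^{\frac{3}{2}} = 3 - 54 \sqrt{2}$)
$\frac{d{\left(-43 \right)}}{V{\left(u{\left(K{\left(5 \right)} \right)} \right)}} = - \frac{43}{3 - 54 \sqrt{2}}$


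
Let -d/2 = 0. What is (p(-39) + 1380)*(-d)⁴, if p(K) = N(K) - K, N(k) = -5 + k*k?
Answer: 0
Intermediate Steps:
N(k) = -5 + k²
d = 0 (d = -2*0 = 0)
p(K) = -5 + K² - K (p(K) = (-5 + K²) - K = -5 + K² - K)
(p(-39) + 1380)*(-d)⁴ = ((-5 + (-39)² - 1*(-39)) + 1380)*(-1*0)⁴ = ((-5 + 1521 + 39) + 1380)*0⁴ = (1555 + 1380)*0 = 2935*0 = 0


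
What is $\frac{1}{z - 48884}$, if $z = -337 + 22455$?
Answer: $- \frac{1}{26766} \approx -3.7361 \cdot 10^{-5}$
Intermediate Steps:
$z = 22118$
$\frac{1}{z - 48884} = \frac{1}{22118 - 48884} = \frac{1}{-26766} = - \frac{1}{26766}$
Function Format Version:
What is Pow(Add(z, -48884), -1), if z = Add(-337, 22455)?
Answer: Rational(-1, 26766) ≈ -3.7361e-5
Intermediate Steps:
z = 22118
Pow(Add(z, -48884), -1) = Pow(Add(22118, -48884), -1) = Pow(-26766, -1) = Rational(-1, 26766)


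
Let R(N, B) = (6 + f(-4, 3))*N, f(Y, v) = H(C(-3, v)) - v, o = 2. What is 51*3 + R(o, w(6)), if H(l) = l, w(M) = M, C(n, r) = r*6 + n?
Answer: 189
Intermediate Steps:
C(n, r) = n + 6*r (C(n, r) = 6*r + n = n + 6*r)
f(Y, v) = -3 + 5*v (f(Y, v) = (-3 + 6*v) - v = -3 + 5*v)
R(N, B) = 18*N (R(N, B) = (6 + (-3 + 5*3))*N = (6 + (-3 + 15))*N = (6 + 12)*N = 18*N)
51*3 + R(o, w(6)) = 51*3 + 18*2 = 153 + 36 = 189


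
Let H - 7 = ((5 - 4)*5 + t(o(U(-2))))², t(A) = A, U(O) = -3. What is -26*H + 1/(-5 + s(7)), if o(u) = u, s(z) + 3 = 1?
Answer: -2003/7 ≈ -286.14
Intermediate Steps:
s(z) = -2 (s(z) = -3 + 1 = -2)
H = 11 (H = 7 + ((5 - 4)*5 - 3)² = 7 + (1*5 - 3)² = 7 + (5 - 3)² = 7 + 2² = 7 + 4 = 11)
-26*H + 1/(-5 + s(7)) = -26*11 + 1/(-5 - 2) = -286 + 1/(-7) = -286 - ⅐ = -2003/7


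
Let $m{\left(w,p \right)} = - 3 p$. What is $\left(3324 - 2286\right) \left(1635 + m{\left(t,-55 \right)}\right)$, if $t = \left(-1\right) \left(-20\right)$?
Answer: $1868400$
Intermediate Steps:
$t = 20$
$\left(3324 - 2286\right) \left(1635 + m{\left(t,-55 \right)}\right) = \left(3324 - 2286\right) \left(1635 - -165\right) = 1038 \left(1635 + 165\right) = 1038 \cdot 1800 = 1868400$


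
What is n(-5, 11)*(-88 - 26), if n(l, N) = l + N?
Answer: -684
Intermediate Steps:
n(l, N) = N + l
n(-5, 11)*(-88 - 26) = (11 - 5)*(-88 - 26) = 6*(-114) = -684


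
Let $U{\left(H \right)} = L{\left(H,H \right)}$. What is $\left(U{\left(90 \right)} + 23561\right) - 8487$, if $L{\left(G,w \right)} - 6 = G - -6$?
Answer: $15176$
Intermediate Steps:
$L{\left(G,w \right)} = 12 + G$ ($L{\left(G,w \right)} = 6 + \left(G - -6\right) = 6 + \left(G + 6\right) = 6 + \left(6 + G\right) = 12 + G$)
$U{\left(H \right)} = 12 + H$
$\left(U{\left(90 \right)} + 23561\right) - 8487 = \left(\left(12 + 90\right) + 23561\right) - 8487 = \left(102 + 23561\right) - 8487 = 23663 - 8487 = 15176$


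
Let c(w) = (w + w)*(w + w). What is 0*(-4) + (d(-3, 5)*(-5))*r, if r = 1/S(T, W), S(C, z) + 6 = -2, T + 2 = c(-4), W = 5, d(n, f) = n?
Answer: -15/8 ≈ -1.8750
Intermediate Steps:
c(w) = 4*w² (c(w) = (2*w)*(2*w) = 4*w²)
T = 62 (T = -2 + 4*(-4)² = -2 + 4*16 = -2 + 64 = 62)
S(C, z) = -8 (S(C, z) = -6 - 2 = -8)
r = -⅛ (r = 1/(-8) = -⅛ ≈ -0.12500)
0*(-4) + (d(-3, 5)*(-5))*r = 0*(-4) - 3*(-5)*(-⅛) = 0 + 15*(-⅛) = 0 - 15/8 = -15/8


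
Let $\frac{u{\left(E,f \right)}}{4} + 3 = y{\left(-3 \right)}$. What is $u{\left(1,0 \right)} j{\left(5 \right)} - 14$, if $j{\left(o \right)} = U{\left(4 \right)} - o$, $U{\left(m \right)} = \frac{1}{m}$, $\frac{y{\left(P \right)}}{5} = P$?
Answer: $328$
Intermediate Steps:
$y{\left(P \right)} = 5 P$
$u{\left(E,f \right)} = -72$ ($u{\left(E,f \right)} = -12 + 4 \cdot 5 \left(-3\right) = -12 + 4 \left(-15\right) = -12 - 60 = -72$)
$j{\left(o \right)} = \frac{1}{4} - o$
$u{\left(1,0 \right)} j{\left(5 \right)} - 14 = - 72 \left(\frac{1}{4} - 5\right) - 14 = \left(-72\right) \left(- \frac{19}{4}\right) - 14 = 342 - 14 = 328$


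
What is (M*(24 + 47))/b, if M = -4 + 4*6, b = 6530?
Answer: 142/653 ≈ 0.21746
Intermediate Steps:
M = 20 (M = -4 + 24 = 20)
(M*(24 + 47))/b = (20*(24 + 47))/6530 = (20*71)*(1/6530) = 1420*(1/6530) = 142/653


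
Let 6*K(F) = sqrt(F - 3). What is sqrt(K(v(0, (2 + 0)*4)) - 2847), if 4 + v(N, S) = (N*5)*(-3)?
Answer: sqrt(-102492 + 6*I*sqrt(7))/6 ≈ 0.0041321 + 53.357*I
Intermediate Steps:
v(N, S) = -4 - 15*N (v(N, S) = -4 + (N*5)*(-3) = -4 + (5*N)*(-3) = -4 - 15*N)
K(F) = sqrt(-3 + F)/6 (K(F) = sqrt(F - 3)/6 = sqrt(-3 + F)/6)
sqrt(K(v(0, (2 + 0)*4)) - 2847) = sqrt(sqrt(-3 + (-4 - 15*0))/6 - 2847) = sqrt(sqrt(-3 + (-4 + 0))/6 - 2847) = sqrt(sqrt(-3 - 4)/6 - 2847) = sqrt(sqrt(-7)/6 - 2847) = sqrt((I*sqrt(7))/6 - 2847) = sqrt(I*sqrt(7)/6 - 2847) = sqrt(-2847 + I*sqrt(7)/6)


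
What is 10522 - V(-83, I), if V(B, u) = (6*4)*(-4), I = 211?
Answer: 10618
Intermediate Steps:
V(B, u) = -96 (V(B, u) = 24*(-4) = -96)
10522 - V(-83, I) = 10522 - 1*(-96) = 10522 + 96 = 10618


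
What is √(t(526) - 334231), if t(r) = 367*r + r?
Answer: I*√140663 ≈ 375.05*I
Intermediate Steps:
t(r) = 368*r
√(t(526) - 334231) = √(368*526 - 334231) = √(193568 - 334231) = √(-140663) = I*√140663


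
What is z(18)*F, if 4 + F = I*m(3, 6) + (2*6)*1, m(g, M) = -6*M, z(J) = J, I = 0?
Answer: 144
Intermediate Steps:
m(g, M) = -6*M
F = 8 (F = -4 + (0*(-6*6) + (2*6)*1) = -4 + (0*(-36) + 12*1) = -4 + (0 + 12) = -4 + 12 = 8)
z(18)*F = 18*8 = 144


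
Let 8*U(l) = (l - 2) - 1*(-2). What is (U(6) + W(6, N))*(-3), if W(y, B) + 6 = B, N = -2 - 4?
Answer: 135/4 ≈ 33.750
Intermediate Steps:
N = -6
U(l) = l/8 (U(l) = ((l - 2) - 1*(-2))/8 = ((-2 + l) + 2)/8 = l/8)
W(y, B) = -6 + B
(U(6) + W(6, N))*(-3) = ((1/8)*6 + (-6 - 6))*(-3) = (3/4 - 12)*(-3) = -45/4*(-3) = 135/4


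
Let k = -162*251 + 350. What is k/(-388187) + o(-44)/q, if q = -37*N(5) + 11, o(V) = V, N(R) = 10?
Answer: 31552236/139359133 ≈ 0.22641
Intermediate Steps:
q = -359 (q = -37*10 + 11 = -370 + 11 = -359)
k = -40312 (k = -40662 + 350 = -40312)
k/(-388187) + o(-44)/q = -40312/(-388187) - 44/(-359) = -40312*(-1/388187) - 44*(-1/359) = 40312/388187 + 44/359 = 31552236/139359133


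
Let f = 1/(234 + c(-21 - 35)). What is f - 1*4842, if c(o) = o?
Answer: -861875/178 ≈ -4842.0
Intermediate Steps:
f = 1/178 (f = 1/(234 + (-21 - 35)) = 1/(234 - 56) = 1/178 ≈ 0.0056180)
f - 1*4842 = 1/178 - 1*4842 = 1/178 - 4842 = -861875/178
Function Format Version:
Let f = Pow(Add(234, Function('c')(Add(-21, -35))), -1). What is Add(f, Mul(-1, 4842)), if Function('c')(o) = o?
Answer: Rational(-861875, 178) ≈ -4842.0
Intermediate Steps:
f = Rational(1, 178) (f = Pow(Add(234, Add(-21, -35)), -1) = Pow(Add(234, -56), -1) = Pow(178, -1) = Rational(1, 178) ≈ 0.0056180)
Add(f, Mul(-1, 4842)) = Add(Rational(1, 178), Mul(-1, 4842)) = Add(Rational(1, 178), -4842) = Rational(-861875, 178)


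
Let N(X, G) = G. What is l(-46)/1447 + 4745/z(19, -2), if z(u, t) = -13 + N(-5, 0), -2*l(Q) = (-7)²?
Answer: -1056359/2894 ≈ -365.02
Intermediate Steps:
l(Q) = -49/2 (l(Q) = -½*(-7)² = -½*49 = -49/2)
z(u, t) = -13 (z(u, t) = -13 + 0 = -13)
l(-46)/1447 + 4745/z(19, -2) = -49/2/1447 + 4745/(-13) = -49/2*1/1447 + 4745*(-1/13) = -49/2894 - 365 = -1056359/2894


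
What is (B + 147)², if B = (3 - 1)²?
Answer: 22801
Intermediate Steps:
B = 4 (B = 2² = 4)
(B + 147)² = (4 + 147)² = 151² = 22801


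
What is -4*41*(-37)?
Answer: 6068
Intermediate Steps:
-4*41*(-37) = -164*(-37) = 6068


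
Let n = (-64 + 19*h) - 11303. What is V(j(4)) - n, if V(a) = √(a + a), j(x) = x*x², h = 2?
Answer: 11329 + 8*√2 ≈ 11340.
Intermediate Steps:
j(x) = x³
V(a) = √2*√a (V(a) = √(2*a) = √2*√a)
n = -11329 (n = (-64 + 19*2) - 11303 = (-64 + 38) - 11303 = -26 - 11303 = -11329)
V(j(4)) - n = √2*√(4³) - 1*(-11329) = √2*√64 + 11329 = √2*8 + 11329 = 8*√2 + 11329 = 11329 + 8*√2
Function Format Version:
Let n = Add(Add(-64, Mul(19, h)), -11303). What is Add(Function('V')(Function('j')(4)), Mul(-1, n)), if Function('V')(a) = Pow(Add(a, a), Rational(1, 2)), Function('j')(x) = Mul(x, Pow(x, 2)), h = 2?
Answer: Add(11329, Mul(8, Pow(2, Rational(1, 2)))) ≈ 11340.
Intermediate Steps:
Function('j')(x) = Pow(x, 3)
Function('V')(a) = Mul(Pow(2, Rational(1, 2)), Pow(a, Rational(1, 2))) (Function('V')(a) = Pow(Mul(2, a), Rational(1, 2)) = Mul(Pow(2, Rational(1, 2)), Pow(a, Rational(1, 2))))
n = -11329 (n = Add(Add(-64, Mul(19, 2)), -11303) = Add(Add(-64, 38), -11303) = Add(-26, -11303) = -11329)
Add(Function('V')(Function('j')(4)), Mul(-1, n)) = Add(Mul(Pow(2, Rational(1, 2)), Pow(Pow(4, 3), Rational(1, 2))), Mul(-1, -11329)) = Add(Mul(Pow(2, Rational(1, 2)), Pow(64, Rational(1, 2))), 11329) = Add(Mul(Pow(2, Rational(1, 2)), 8), 11329) = Add(Mul(8, Pow(2, Rational(1, 2))), 11329) = Add(11329, Mul(8, Pow(2, Rational(1, 2))))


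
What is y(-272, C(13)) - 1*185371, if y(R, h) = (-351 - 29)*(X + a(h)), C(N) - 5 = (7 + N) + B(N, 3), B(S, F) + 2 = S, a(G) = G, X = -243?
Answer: -106711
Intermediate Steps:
B(S, F) = -2 + S
C(N) = 10 + 2*N (C(N) = 5 + ((7 + N) + (-2 + N)) = 5 + (5 + 2*N) = 10 + 2*N)
y(R, h) = 92340 - 380*h (y(R, h) = (-351 - 29)*(-243 + h) = -380*(-243 + h) = 92340 - 380*h)
y(-272, C(13)) - 1*185371 = (92340 - 380*(10 + 2*13)) - 1*185371 = (92340 - 380*(10 + 26)) - 185371 = (92340 - 380*36) - 185371 = (92340 - 13680) - 185371 = 78660 - 185371 = -106711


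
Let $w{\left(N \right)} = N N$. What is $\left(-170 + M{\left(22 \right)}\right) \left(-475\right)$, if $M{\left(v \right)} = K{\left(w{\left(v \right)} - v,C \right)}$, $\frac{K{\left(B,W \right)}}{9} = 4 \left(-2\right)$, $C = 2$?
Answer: $114950$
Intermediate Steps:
$w{\left(N \right)} = N^{2}$
$K{\left(B,W \right)} = -72$ ($K{\left(B,W \right)} = 9 \cdot 4 \left(-2\right) = 9 \left(-8\right) = -72$)
$M{\left(v \right)} = -72$
$\left(-170 + M{\left(22 \right)}\right) \left(-475\right) = \left(-170 - 72\right) \left(-475\right) = \left(-242\right) \left(-475\right) = 114950$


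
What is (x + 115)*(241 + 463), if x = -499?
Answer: -270336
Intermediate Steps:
(x + 115)*(241 + 463) = (-499 + 115)*(241 + 463) = -384*704 = -270336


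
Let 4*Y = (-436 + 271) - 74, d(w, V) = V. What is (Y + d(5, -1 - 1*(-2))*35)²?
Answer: 9801/16 ≈ 612.56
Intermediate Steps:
Y = -239/4 (Y = ((-436 + 271) - 74)/4 = (-165 - 74)/4 = (¼)*(-239) = -239/4 ≈ -59.750)
(Y + d(5, -1 - 1*(-2))*35)² = (-239/4 + (-1 - 1*(-2))*35)² = (-239/4 + (-1 + 2)*35)² = (-239/4 + 1*35)² = (-239/4 + 35)² = (-99/4)² = 9801/16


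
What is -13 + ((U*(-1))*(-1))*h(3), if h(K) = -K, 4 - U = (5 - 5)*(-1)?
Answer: -25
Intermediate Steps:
U = 4 (U = 4 - (5 - 5)*(-1) = 4 - 0*(-1) = 4 - 1*0 = 4 + 0 = 4)
-13 + ((U*(-1))*(-1))*h(3) = -13 + ((4*(-1))*(-1))*(-1*3) = -13 - 4*(-1)*(-3) = -13 + 4*(-3) = -13 - 12 = -25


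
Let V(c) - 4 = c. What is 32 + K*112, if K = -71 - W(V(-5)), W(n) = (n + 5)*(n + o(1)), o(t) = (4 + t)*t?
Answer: -9712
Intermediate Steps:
V(c) = 4 + c
o(t) = t*(4 + t)
W(n) = (5 + n)² (W(n) = (n + 5)*(n + 1*(4 + 1)) = (5 + n)*(n + 1*5) = (5 + n)*(n + 5) = (5 + n)*(5 + n) = (5 + n)²)
K = -87 (K = -71 - (25 + (4 - 5)² + 10*(4 - 5)) = -71 - (25 + (-1)² + 10*(-1)) = -71 - (25 + 1 - 10) = -71 - 1*16 = -71 - 16 = -87)
32 + K*112 = 32 - 87*112 = 32 - 9744 = -9712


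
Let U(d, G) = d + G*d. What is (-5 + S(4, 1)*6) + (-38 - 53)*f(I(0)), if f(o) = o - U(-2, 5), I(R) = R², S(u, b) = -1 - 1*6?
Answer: -1139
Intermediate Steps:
S(u, b) = -7 (S(u, b) = -1 - 6 = -7)
f(o) = 12 + o (f(o) = o - (-2)*(1 + 5) = o - (-2)*6 = o - 1*(-12) = o + 12 = 12 + o)
(-5 + S(4, 1)*6) + (-38 - 53)*f(I(0)) = (-5 - 7*6) + (-38 - 53)*(12 + 0²) = (-5 - 42) - 91*(12 + 0) = -47 - 91*12 = -47 - 1092 = -1139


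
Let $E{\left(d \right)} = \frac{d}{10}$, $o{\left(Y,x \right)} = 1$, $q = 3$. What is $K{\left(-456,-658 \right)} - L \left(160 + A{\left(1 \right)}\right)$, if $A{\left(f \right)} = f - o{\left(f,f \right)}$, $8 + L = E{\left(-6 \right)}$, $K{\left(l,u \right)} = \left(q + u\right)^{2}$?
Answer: $430401$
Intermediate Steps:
$E{\left(d \right)} = \frac{d}{10}$ ($E{\left(d \right)} = d \frac{1}{10} = \frac{d}{10}$)
$K{\left(l,u \right)} = \left(3 + u\right)^{2}$
$L = - \frac{43}{5}$ ($L = -8 + \frac{1}{10} \left(-6\right) = -8 - \frac{3}{5} = - \frac{43}{5} \approx -8.6$)
$A{\left(f \right)} = -1 + f$ ($A{\left(f \right)} = f - 1 = -1 + f$)
$K{\left(-456,-658 \right)} - L \left(160 + A{\left(1 \right)}\right) = \left(3 - 658\right)^{2} - - \frac{43 \left(160 + \left(-1 + 1\right)\right)}{5} = \left(-655\right)^{2} - - \frac{43 \left(160 + 0\right)}{5} = 429025 - \left(- \frac{43}{5}\right) 160 = 429025 - -1376 = 429025 + 1376 = 430401$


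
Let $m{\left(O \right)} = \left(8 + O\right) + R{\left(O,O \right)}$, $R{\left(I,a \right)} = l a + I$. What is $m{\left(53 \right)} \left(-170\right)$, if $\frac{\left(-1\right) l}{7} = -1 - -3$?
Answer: $106760$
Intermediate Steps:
$l = -14$ ($l = - 7 \left(-1 - -3\right) = - 7 \left(-1 + 3\right) = \left(-7\right) 2 = -14$)
$R{\left(I,a \right)} = I - 14 a$ ($R{\left(I,a \right)} = - 14 a + I = I - 14 a$)
$m{\left(O \right)} = 8 - 12 O$ ($m{\left(O \right)} = \left(8 + O\right) + \left(O - 14 O\right) = \left(8 + O\right) - 13 O = 8 - 12 O$)
$m{\left(53 \right)} \left(-170\right) = \left(8 - 636\right) \left(-170\right) = \left(-628\right) \left(-170\right) = 106760$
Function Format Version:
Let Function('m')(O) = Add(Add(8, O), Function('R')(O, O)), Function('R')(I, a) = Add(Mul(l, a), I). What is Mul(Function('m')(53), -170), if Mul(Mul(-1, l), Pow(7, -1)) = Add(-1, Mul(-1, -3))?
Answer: 106760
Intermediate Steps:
l = -14 (l = Mul(-7, Add(-1, Mul(-1, -3))) = Mul(-7, Add(-1, 3)) = Mul(-7, 2) = -14)
Function('R')(I, a) = Add(I, Mul(-14, a)) (Function('R')(I, a) = Add(Mul(-14, a), I) = Add(I, Mul(-14, a)))
Function('m')(O) = Add(8, Mul(-12, O)) (Function('m')(O) = Add(Add(8, O), Add(O, Mul(-14, O))) = Add(Add(8, O), Mul(-13, O)) = Add(8, Mul(-12, O)))
Mul(Function('m')(53), -170) = Mul(Add(8, Mul(-12, 53)), -170) = Mul(Add(8, -636), -170) = Mul(-628, -170) = 106760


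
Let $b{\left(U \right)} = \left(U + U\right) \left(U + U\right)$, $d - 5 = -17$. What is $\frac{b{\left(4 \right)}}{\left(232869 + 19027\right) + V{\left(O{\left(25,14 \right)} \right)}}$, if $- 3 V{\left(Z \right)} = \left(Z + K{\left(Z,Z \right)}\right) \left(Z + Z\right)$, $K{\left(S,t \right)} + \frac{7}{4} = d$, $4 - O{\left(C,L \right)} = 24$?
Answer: $\frac{32}{125723} \approx 0.00025453$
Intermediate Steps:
$O{\left(C,L \right)} = -20$ ($O{\left(C,L \right)} = 4 - 24 = -20$)
$d = -12$ ($d = 5 - 17 = -12$)
$b{\left(U \right)} = 4 U^{2}$ ($b{\left(U \right)} = 2 U 2 U = 4 U^{2}$)
$K{\left(S,t \right)} = - \frac{55}{4}$ ($K{\left(S,t \right)} = - \frac{7}{4} - 12 = - \frac{55}{4}$)
$V{\left(Z \right)} = - \frac{2 Z \left(- \frac{55}{4} + Z\right)}{3}$ ($V{\left(Z \right)} = - \frac{\left(Z - \frac{55}{4}\right) \left(Z + Z\right)}{3} = - \frac{\left(- \frac{55}{4} + Z\right) 2 Z}{3} = - \frac{2 Z \left(- \frac{55}{4} + Z\right)}{3}$)
$\frac{b{\left(4 \right)}}{\left(232869 + 19027\right) + V{\left(O{\left(25,14 \right)} \right)}} = \frac{4 \cdot 4^{2}}{\left(232869 + 19027\right) + \frac{1}{6} \left(-20\right) \left(55 - -80\right)} = \frac{4 \cdot 16}{251896 + \frac{1}{6} \left(-20\right) \left(55 + 80\right)} = \frac{64}{251896 + \frac{1}{6} \left(-20\right) 135} = \frac{64}{251896 - 450} = \frac{64}{251446} = 64 \cdot \frac{1}{251446} = \frac{32}{125723}$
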